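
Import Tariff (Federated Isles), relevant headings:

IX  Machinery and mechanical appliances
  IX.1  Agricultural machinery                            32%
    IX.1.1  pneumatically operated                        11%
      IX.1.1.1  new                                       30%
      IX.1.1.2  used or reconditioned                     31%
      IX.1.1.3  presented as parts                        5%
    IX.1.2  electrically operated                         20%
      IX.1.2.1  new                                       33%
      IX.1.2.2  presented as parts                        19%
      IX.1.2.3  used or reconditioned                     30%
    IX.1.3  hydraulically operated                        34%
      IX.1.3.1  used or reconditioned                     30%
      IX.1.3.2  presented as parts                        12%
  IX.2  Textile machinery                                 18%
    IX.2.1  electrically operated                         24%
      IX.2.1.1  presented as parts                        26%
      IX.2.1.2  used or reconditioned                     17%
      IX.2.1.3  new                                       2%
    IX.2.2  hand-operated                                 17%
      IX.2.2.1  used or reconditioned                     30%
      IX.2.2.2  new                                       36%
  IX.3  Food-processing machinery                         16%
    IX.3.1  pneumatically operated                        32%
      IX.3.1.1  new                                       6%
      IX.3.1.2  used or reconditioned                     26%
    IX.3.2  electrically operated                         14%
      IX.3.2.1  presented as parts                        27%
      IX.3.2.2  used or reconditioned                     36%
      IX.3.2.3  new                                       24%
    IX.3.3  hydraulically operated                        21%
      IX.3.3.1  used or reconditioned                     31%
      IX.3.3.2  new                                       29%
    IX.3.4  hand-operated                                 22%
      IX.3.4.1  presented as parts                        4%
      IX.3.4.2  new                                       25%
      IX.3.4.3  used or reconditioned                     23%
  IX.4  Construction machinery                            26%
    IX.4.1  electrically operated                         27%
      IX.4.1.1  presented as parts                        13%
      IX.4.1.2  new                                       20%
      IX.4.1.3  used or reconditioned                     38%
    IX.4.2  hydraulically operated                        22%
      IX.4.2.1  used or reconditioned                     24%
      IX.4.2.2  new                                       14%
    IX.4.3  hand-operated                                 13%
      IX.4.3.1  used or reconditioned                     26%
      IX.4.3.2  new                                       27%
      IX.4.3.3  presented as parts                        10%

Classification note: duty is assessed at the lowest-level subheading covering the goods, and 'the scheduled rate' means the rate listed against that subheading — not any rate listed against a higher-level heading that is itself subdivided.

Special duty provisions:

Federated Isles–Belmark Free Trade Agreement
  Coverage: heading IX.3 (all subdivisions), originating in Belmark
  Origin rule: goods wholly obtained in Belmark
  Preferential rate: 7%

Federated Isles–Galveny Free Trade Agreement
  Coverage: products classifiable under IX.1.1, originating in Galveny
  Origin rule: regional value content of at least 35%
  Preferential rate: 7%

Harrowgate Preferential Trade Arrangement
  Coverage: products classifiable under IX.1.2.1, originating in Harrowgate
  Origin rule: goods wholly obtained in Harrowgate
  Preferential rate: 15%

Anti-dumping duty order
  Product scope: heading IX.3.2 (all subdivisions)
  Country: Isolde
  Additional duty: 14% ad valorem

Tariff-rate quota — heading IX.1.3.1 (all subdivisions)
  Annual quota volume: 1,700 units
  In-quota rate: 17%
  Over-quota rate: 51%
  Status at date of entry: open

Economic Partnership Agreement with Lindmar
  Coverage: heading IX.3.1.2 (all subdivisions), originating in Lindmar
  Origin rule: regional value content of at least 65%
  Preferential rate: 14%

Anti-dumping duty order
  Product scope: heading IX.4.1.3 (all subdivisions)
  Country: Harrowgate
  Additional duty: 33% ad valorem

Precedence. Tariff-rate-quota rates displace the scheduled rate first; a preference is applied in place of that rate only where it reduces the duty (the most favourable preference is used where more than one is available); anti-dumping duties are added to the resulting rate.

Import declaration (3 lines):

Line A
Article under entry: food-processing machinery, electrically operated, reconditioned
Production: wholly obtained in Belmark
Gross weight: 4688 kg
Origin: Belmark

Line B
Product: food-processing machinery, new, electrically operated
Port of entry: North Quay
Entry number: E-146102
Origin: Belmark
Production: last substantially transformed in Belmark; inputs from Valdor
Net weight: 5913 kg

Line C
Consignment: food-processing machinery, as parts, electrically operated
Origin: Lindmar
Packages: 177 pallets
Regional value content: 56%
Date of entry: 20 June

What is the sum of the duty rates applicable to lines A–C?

Line A: food-processing → IX.3; electrically operated → IX.3.2; reconditioned → IX.3.2.2. Scheduled 36%. Belmark agreement on IX.3: wholly obtained → 7% available; preferential 7%. → 7%.
Line B: food-processing → IX.3; electrically operated → IX.3.2; new → IX.3.2.3. Scheduled 24%. Belmark agreement on IX.3: not wholly obtained. → 24%.
Line C: food-processing → IX.3; electrically operated → IX.3.2; as parts → IX.3.2.1. Scheduled 27%. Lindmar agreement on IX.3.1.2: IX.3.2.1 not covered. → 27%.
Sum: 7% + 24% + 27% = 58%.

58%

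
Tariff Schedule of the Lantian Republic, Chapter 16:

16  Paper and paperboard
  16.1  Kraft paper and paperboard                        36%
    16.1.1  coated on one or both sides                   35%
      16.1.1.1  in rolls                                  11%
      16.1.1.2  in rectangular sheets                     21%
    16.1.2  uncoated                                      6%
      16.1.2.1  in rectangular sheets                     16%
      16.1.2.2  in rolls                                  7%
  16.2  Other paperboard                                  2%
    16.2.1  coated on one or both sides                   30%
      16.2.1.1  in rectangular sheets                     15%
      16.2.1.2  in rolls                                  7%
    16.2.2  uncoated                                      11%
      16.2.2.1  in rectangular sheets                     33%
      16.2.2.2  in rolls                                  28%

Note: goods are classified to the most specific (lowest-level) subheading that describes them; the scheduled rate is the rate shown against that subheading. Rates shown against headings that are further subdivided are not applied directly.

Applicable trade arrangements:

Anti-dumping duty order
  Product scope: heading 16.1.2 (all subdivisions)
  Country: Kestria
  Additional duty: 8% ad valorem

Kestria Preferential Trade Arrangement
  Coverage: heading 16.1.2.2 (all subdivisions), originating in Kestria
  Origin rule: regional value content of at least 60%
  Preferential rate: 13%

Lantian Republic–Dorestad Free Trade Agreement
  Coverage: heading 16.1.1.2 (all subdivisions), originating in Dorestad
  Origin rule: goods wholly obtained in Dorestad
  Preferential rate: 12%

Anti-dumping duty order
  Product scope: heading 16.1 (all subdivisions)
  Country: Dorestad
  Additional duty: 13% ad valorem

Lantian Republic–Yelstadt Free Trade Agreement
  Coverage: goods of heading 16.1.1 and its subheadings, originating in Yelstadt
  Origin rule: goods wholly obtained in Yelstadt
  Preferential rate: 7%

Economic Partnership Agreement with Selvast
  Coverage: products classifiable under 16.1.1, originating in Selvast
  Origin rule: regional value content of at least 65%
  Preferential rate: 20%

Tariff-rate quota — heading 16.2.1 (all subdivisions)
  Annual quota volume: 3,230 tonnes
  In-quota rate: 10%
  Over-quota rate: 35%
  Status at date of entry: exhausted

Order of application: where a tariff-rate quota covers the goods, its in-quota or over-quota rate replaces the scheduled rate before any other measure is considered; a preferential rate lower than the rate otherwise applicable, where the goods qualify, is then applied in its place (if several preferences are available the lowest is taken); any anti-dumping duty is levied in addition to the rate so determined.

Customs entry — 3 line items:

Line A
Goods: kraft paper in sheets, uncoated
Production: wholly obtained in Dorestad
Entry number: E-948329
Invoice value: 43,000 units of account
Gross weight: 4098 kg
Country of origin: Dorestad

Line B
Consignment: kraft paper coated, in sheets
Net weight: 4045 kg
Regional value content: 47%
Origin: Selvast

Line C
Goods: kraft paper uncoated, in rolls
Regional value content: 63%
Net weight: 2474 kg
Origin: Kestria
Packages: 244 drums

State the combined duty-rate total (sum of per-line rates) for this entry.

Line A: kraft paper → 16.1; uncoated → 16.1.2; in sheets → 16.1.2.1. Scheduled 16%. Dorestad agreement on 16.1.1.2: 16.1.2.1 not covered; anti-dumping (Dorestad, 16.1): +13%; total 16% + 13% = 29%. → 29%.
Line B: kraft paper → 16.1; coated → 16.1.1; in sheets → 16.1.1.2. Scheduled 21%. Selvast agreement on 16.1.1: RVC < 65%. → 21%.
Line C: kraft paper → 16.1; uncoated → 16.1.2; in rolls → 16.1.2.2. Scheduled 7%. Kestria agreement on 16.1.2.2: RVC ≥ 60% → 13% available; preference 13% not lower than 7% → no reduction; anti-dumping (Kestria, 16.1.2): +8%; total 7% + 8% = 15%. → 15%.
Sum: 29% + 21% + 15% = 65%.

65%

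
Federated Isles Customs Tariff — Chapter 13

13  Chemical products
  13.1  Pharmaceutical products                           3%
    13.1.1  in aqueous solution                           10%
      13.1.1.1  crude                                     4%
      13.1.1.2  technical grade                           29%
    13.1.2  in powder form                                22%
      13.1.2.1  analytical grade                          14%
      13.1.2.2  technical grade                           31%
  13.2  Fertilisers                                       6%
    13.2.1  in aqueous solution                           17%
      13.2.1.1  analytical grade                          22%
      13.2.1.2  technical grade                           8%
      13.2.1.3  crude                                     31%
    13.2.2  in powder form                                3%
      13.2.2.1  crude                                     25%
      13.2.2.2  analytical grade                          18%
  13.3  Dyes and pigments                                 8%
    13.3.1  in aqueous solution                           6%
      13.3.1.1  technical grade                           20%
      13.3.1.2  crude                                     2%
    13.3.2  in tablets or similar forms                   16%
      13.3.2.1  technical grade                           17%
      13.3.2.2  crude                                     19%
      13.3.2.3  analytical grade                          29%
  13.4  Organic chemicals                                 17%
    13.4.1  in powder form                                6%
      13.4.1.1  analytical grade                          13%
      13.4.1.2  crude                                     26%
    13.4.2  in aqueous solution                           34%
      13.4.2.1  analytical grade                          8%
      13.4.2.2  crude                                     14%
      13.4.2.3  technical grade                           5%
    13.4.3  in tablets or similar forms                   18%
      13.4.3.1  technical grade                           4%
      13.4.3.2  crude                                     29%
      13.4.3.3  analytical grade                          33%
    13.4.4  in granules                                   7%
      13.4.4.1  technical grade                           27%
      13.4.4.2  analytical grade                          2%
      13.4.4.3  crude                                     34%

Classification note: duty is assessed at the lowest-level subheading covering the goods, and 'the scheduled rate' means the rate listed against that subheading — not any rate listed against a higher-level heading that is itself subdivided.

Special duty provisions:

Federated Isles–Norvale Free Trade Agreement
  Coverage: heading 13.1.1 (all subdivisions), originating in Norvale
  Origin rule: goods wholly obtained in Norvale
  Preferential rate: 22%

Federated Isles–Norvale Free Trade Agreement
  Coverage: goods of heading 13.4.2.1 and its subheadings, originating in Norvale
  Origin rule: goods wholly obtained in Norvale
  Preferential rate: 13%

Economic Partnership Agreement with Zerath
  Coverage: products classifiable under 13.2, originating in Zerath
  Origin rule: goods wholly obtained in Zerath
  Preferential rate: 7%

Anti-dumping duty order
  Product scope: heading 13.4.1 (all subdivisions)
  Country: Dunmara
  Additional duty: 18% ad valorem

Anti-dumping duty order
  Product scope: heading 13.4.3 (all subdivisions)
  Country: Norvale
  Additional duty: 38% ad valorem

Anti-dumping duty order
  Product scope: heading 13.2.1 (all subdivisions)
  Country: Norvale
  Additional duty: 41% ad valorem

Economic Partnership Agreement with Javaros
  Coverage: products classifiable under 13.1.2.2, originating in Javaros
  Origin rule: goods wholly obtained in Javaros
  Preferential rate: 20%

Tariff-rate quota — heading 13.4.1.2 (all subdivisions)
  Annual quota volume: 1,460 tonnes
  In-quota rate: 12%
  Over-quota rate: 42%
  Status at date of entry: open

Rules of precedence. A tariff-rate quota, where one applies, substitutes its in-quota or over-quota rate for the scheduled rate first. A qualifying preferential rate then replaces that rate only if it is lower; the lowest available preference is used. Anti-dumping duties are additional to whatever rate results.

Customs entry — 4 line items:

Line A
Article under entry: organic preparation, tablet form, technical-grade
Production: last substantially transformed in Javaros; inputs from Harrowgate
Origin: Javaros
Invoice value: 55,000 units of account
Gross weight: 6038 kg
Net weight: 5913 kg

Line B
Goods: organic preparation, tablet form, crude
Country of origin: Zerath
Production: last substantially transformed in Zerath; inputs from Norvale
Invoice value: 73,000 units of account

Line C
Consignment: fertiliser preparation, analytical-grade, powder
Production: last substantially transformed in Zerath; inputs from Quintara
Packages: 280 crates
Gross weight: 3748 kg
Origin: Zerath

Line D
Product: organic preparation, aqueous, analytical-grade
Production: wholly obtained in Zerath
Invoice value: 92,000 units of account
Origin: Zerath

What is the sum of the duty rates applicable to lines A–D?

59%

Line A: organic → 13.4; tablet form → 13.4.3; technical-grade → 13.4.3.1. Scheduled 4%. Javaros agreement on 13.1.2.2: 13.4.3.1 not covered. → 4%.
Line B: organic → 13.4; tablet form → 13.4.3; crude → 13.4.3.2. Scheduled 29%. Zerath agreement on 13.2: 13.4.3.2 not covered. → 29%.
Line C: fertiliser → 13.2; powder → 13.2.2; analytical-grade → 13.2.2.2. Scheduled 18%. Zerath agreement on 13.2: not wholly obtained. → 18%.
Line D: organic → 13.4; aqueous → 13.4.2; analytical-grade → 13.4.2.1. Scheduled 8%. Zerath agreement on 13.2: 13.4.2.1 not covered. → 8%.
Sum: 4% + 29% + 18% + 8% = 59%.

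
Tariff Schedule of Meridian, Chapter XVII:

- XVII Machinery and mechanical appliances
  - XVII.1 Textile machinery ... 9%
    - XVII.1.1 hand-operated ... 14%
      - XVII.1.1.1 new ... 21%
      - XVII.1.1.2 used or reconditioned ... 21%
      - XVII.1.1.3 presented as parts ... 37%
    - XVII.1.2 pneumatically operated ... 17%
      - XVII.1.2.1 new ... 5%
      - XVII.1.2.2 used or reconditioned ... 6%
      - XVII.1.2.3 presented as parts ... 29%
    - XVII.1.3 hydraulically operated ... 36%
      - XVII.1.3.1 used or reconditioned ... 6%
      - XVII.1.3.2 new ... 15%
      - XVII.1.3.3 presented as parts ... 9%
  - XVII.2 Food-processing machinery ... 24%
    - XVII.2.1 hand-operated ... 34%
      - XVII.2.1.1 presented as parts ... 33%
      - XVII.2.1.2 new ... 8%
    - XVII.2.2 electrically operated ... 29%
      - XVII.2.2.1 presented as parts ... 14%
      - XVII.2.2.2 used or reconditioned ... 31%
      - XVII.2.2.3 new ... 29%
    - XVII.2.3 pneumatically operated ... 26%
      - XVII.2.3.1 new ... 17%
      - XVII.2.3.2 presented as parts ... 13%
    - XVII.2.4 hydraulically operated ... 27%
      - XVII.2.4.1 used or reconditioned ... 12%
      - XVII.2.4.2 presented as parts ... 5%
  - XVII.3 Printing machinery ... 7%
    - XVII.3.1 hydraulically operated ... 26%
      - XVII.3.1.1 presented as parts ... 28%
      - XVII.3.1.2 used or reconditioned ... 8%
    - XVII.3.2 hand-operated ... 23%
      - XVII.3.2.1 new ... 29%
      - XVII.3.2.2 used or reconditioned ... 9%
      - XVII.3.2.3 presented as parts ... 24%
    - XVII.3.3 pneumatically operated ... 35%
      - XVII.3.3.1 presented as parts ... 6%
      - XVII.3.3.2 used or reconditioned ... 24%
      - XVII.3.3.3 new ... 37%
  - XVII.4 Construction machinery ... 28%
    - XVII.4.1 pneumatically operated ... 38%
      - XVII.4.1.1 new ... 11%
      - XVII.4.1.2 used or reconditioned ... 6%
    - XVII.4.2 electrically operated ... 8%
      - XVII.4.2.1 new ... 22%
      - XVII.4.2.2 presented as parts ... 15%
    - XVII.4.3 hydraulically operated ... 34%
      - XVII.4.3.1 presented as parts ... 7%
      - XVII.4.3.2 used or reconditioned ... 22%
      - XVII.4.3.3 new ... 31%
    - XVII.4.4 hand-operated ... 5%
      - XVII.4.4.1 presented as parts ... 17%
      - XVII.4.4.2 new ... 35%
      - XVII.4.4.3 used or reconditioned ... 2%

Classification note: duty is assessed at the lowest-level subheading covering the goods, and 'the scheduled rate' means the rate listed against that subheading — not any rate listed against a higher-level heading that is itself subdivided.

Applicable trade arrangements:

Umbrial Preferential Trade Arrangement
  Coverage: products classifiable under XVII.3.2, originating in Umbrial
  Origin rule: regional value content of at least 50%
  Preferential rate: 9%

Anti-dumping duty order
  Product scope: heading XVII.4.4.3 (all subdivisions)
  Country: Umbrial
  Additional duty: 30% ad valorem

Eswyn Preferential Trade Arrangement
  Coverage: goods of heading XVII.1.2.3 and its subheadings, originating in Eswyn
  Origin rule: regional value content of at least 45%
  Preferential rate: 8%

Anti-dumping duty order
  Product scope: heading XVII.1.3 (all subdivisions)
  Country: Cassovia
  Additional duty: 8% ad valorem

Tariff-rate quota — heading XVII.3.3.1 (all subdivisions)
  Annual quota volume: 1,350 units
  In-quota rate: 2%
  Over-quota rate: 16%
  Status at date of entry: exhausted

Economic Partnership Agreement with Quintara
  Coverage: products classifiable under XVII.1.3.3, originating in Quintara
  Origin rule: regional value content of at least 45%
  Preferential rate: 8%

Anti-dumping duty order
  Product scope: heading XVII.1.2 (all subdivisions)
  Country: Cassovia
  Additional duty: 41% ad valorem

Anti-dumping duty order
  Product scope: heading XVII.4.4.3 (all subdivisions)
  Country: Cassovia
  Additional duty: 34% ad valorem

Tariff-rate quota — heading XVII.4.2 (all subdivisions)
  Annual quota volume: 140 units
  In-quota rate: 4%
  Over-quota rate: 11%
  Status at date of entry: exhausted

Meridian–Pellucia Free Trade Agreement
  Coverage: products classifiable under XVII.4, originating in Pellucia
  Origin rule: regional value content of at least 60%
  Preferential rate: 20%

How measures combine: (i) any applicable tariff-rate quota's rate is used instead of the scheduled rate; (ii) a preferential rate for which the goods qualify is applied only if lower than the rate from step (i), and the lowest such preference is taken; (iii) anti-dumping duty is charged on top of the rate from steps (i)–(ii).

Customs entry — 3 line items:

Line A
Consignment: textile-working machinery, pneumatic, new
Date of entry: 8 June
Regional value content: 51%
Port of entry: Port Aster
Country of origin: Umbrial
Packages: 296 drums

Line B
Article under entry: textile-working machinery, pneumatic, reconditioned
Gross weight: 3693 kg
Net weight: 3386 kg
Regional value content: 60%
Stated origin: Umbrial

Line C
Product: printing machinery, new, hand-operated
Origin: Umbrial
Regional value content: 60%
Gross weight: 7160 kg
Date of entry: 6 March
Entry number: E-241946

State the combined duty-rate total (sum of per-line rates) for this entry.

Line A: textile-working → XVII.1; pneumatic → XVII.1.2; new → XVII.1.2.1. Scheduled 5%. Umbrial agreement on XVII.3.2: XVII.1.2.1 not covered. → 5%.
Line B: textile-working → XVII.1; pneumatic → XVII.1.2; reconditioned → XVII.1.2.2. Scheduled 6%. Umbrial agreement on XVII.3.2: XVII.1.2.2 not covered. → 6%.
Line C: printing → XVII.3; hand-operated → XVII.3.2; new → XVII.3.2.1. Scheduled 29%. Umbrial agreement on XVII.3.2: RVC ≥ 50% → 9% available; preferential 9%. → 9%.
Sum: 5% + 6% + 9% = 20%.

20%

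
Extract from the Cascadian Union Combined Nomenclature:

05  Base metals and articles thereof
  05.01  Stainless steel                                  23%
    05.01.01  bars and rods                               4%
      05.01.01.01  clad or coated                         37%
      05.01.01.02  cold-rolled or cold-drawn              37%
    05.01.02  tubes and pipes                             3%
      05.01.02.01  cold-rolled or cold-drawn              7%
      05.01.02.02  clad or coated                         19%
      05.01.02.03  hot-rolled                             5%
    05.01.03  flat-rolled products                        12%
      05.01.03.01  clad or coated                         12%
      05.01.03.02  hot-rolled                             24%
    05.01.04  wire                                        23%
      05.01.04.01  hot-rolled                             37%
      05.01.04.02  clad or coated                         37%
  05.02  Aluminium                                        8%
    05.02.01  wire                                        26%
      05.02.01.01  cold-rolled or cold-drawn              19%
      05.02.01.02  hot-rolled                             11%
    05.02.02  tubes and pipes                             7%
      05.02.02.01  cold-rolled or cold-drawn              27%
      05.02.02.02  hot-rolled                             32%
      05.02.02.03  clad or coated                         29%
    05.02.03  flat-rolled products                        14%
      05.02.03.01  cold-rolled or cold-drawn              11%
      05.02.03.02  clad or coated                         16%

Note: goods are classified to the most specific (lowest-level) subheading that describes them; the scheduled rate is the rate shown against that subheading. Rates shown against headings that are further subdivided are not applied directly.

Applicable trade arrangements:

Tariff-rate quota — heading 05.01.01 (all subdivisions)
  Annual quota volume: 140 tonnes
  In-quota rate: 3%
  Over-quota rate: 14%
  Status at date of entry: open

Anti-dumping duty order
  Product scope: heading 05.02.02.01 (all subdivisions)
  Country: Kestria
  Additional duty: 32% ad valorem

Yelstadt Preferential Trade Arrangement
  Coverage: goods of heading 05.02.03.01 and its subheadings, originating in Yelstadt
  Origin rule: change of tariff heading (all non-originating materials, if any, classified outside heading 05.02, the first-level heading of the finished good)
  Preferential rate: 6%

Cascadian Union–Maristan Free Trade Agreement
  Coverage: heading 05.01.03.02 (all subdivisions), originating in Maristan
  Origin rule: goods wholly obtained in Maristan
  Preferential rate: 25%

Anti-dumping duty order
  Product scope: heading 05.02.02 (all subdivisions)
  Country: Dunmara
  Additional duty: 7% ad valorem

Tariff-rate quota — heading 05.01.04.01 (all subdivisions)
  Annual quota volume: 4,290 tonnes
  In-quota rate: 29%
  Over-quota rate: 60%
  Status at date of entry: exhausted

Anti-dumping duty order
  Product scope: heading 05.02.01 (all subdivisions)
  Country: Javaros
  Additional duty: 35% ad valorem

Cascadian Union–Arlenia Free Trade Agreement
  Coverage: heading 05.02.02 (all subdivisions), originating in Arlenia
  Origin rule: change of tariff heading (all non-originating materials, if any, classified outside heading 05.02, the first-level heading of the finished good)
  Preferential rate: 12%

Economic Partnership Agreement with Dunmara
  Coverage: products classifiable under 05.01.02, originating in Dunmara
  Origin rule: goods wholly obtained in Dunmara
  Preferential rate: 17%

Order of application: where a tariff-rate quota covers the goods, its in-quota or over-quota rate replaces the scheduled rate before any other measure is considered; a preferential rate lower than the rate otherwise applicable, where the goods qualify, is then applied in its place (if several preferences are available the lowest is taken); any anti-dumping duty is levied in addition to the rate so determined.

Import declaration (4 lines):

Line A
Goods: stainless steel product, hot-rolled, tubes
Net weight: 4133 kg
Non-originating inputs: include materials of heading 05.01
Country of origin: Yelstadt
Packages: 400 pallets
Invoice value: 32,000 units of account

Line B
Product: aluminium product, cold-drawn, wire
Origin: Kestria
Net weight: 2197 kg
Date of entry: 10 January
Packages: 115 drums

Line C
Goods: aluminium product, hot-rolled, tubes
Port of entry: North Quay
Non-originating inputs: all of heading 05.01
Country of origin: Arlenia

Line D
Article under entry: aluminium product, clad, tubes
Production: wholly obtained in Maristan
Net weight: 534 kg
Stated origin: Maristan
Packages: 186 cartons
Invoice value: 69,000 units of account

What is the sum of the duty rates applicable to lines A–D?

65%

Line A: stainless steel → 05.01; tubes → 05.01.02; hot-rolled → 05.01.02.03. Scheduled 5%. Yelstadt agreement on 05.02.03.01: 05.01.02.03 not covered. → 5%.
Line B: aluminium → 05.02; wire → 05.02.01; cold-drawn → 05.02.01.01. Scheduled 19%. No special measure applies. → 19%.
Line C: aluminium → 05.02; tubes → 05.02.02; hot-rolled → 05.02.02.02. Scheduled 32%. Arlenia agreement on 05.02.02: CTH met → 12% available; preferential 12%. → 12%.
Line D: aluminium → 05.02; tubes → 05.02.02; clad → 05.02.02.03. Scheduled 29%. Maristan agreement on 05.01.03.02: 05.02.02.03 not covered. → 29%.
Sum: 5% + 19% + 12% + 29% = 65%.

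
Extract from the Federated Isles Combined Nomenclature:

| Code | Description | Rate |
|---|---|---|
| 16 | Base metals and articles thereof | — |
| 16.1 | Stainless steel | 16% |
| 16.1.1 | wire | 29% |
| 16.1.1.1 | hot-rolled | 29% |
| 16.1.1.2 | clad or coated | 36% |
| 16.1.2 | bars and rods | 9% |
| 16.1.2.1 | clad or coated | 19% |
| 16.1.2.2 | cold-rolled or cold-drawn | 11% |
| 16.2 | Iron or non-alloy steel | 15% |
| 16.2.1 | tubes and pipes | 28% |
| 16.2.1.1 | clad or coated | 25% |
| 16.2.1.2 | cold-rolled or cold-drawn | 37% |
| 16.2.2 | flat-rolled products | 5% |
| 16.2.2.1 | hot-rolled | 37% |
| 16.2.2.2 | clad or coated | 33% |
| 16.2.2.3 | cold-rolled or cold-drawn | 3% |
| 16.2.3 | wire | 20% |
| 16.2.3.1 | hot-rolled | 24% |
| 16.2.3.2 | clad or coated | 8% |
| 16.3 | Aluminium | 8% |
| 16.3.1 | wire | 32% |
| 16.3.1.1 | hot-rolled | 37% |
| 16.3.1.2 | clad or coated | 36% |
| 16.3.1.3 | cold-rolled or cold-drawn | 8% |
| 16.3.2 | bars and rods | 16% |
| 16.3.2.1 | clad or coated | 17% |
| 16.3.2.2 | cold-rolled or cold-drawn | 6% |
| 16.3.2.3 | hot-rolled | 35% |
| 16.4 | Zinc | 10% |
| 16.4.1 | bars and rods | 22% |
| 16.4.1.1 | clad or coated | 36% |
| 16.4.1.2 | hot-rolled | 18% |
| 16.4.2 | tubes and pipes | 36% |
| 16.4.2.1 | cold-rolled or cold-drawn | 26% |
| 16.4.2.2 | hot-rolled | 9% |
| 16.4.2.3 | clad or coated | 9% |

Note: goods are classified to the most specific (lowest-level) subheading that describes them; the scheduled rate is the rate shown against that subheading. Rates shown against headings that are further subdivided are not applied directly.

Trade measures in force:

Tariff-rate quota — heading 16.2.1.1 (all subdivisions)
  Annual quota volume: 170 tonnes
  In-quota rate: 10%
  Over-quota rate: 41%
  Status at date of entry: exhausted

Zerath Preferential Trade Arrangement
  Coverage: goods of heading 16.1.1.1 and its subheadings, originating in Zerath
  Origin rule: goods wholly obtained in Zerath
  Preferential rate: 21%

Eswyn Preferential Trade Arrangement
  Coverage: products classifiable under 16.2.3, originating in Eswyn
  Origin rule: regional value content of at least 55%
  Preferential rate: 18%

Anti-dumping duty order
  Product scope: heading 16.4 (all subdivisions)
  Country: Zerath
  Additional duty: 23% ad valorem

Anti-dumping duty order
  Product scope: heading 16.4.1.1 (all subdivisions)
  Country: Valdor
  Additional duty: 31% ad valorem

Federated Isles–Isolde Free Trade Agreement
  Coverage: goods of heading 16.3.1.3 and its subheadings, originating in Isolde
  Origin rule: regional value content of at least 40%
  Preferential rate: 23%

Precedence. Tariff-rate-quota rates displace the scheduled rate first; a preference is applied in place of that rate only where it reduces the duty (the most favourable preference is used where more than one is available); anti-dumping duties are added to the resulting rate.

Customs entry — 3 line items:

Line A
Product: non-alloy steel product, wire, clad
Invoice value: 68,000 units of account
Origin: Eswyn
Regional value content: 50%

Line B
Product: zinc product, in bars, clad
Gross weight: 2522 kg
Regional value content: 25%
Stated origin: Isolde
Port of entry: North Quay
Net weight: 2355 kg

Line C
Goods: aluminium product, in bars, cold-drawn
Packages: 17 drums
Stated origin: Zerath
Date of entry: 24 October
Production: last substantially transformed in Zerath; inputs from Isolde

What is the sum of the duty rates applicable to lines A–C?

50%

Line A: non-alloy steel → 16.2; wire → 16.2.3; clad → 16.2.3.2. Scheduled 8%. Eswyn agreement on 16.2.3: RVC < 55%. → 8%.
Line B: zinc → 16.4; in bars → 16.4.1; clad → 16.4.1.1. Scheduled 36%. Isolde agreement on 16.3.1.3: 16.4.1.1 not covered. → 36%.
Line C: aluminium → 16.3; in bars → 16.3.2; cold-drawn → 16.3.2.2. Scheduled 6%. Zerath agreement on 16.1.1.1: 16.3.2.2 not covered. → 6%.
Sum: 8% + 36% + 6% = 50%.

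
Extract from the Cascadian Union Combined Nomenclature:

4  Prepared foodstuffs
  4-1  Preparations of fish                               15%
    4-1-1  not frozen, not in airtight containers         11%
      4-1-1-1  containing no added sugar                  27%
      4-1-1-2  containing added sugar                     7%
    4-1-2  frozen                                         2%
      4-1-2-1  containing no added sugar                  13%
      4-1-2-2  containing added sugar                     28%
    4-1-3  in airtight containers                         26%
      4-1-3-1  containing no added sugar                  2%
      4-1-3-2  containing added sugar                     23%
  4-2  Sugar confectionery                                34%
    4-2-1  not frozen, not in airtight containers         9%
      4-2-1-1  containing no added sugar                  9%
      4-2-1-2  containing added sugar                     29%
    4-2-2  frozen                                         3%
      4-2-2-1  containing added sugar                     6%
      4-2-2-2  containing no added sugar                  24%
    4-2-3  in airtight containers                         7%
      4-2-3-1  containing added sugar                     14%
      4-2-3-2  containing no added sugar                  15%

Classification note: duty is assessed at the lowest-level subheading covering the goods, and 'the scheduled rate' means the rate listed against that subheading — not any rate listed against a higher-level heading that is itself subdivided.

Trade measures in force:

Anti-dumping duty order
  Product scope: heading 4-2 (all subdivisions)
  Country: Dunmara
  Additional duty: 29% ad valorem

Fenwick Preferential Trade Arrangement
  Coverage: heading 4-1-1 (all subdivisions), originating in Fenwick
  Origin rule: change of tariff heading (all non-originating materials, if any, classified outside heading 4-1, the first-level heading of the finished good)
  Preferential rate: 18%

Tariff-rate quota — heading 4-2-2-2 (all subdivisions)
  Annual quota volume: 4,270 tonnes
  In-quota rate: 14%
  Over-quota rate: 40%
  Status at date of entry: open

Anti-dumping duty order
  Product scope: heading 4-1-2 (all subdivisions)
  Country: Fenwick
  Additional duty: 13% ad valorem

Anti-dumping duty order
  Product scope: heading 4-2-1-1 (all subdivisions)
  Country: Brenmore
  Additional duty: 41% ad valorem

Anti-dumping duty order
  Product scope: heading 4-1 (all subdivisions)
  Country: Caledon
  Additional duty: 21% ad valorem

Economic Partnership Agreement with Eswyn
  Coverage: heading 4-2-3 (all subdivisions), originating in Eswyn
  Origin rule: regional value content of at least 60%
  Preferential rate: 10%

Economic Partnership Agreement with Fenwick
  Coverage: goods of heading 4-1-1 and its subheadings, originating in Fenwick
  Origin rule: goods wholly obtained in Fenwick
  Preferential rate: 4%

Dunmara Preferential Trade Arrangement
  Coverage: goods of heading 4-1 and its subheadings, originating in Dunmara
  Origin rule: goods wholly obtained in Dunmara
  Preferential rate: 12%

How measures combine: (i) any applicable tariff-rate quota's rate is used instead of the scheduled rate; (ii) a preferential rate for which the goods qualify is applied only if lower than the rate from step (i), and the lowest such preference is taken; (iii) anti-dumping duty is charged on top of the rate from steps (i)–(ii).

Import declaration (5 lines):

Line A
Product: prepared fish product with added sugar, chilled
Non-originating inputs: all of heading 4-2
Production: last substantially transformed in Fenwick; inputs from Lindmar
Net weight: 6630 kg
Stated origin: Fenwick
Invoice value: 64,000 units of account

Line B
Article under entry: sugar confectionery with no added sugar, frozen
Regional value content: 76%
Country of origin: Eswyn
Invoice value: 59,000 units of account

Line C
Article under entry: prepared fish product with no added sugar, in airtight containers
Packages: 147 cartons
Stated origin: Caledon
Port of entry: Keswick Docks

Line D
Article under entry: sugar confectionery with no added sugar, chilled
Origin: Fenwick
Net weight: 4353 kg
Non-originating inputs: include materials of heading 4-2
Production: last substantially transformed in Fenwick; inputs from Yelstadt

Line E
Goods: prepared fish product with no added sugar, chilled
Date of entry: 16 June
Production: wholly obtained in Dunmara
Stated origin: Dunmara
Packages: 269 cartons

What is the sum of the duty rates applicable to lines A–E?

Line A: prepared fish product → 4-1; chilled → 4-1-1; with added sugar → 4-1-1-2. Scheduled 7%. Fenwick agreement on 4-1-1: CTH met → 18% available; Fenwick agreement on 4-1-1: not wholly obtained; preference 18% not lower than 7% → no reduction. → 7%.
Line B: sugar confectionery → 4-2; frozen → 4-2-2; with no added sugar → 4-2-2-2. Scheduled 24%. quota on 4-2-2-2 open → in-quota 14%; Eswyn agreement on 4-2-3: 4-2-2-2 not covered. → 14%.
Line C: prepared fish product → 4-1; in airtight containers → 4-1-3; with no added sugar → 4-1-3-1. Scheduled 2%. anti-dumping (Caledon, 4-1): +21%; total 2% + 21% = 23%. → 23%.
Line D: sugar confectionery → 4-2; chilled → 4-2-1; with no added sugar → 4-2-1-1. Scheduled 9%. Fenwick agreement on 4-1-1: 4-2-1-1 not covered; Fenwick agreement on 4-1-1: 4-2-1-1 not covered. → 9%.
Line E: prepared fish product → 4-1; chilled → 4-1-1; with no added sugar → 4-1-1-1. Scheduled 27%. Dunmara agreement on 4-1: wholly obtained → 12% available; preferential 12%. → 12%.
Sum: 7% + 14% + 23% + 9% + 12% = 65%.

65%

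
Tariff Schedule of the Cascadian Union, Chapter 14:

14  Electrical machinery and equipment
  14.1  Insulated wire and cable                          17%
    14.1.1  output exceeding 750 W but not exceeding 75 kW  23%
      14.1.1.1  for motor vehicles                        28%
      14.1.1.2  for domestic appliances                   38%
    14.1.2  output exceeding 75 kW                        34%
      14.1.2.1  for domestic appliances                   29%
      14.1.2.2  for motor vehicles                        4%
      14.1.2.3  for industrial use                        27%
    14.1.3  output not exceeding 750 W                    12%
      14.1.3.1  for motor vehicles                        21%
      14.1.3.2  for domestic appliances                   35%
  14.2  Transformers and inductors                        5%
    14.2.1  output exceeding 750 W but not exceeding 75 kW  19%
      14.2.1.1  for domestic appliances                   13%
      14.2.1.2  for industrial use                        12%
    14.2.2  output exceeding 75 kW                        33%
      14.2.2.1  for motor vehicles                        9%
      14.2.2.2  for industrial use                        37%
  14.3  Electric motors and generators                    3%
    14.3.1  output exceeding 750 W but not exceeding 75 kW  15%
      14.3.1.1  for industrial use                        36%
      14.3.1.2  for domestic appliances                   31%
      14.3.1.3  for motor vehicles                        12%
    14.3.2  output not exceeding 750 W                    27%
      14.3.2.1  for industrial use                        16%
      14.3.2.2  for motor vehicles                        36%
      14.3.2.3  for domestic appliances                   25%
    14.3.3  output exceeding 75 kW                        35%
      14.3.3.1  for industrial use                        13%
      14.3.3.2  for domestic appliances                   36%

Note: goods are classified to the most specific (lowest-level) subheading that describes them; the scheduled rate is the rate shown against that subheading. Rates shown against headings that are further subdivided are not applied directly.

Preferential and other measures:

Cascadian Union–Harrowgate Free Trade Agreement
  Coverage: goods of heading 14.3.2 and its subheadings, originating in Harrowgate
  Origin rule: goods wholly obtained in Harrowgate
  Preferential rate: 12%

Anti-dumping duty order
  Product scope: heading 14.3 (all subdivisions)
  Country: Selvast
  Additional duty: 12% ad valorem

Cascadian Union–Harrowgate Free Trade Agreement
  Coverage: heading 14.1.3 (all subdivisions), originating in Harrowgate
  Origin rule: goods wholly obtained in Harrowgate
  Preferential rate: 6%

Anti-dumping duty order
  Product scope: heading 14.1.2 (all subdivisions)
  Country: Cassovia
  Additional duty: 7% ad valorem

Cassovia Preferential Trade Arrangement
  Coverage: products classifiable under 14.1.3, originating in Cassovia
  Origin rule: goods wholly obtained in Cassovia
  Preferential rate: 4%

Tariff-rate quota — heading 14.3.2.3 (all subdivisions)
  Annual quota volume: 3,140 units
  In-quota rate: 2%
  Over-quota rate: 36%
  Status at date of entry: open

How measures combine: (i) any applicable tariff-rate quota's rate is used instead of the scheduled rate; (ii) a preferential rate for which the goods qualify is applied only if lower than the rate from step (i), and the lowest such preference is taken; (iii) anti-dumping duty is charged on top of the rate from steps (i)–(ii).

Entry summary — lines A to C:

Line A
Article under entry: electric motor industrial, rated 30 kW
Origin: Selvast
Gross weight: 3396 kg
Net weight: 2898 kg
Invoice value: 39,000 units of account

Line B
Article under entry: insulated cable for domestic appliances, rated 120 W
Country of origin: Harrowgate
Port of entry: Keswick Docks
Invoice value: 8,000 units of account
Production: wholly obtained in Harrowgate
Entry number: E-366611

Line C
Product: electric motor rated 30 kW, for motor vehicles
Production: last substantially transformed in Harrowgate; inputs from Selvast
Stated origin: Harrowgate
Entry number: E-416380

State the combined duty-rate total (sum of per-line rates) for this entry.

66%

Line A: electric motor → 14.3; rated 30 kW → 14.3.1; industrial → 14.3.1.1. Scheduled 36%. anti-dumping (Selvast, 14.3): +12%; total 36% + 12% = 48%. → 48%.
Line B: insulated cable → 14.1; rated 120 W → 14.1.3; for domestic appliances → 14.1.3.2. Scheduled 35%. Harrowgate agreement on 14.3.2: 14.1.3.2 not covered; Harrowgate agreement on 14.1.3: wholly obtained → 6% available; preferential 6%. → 6%.
Line C: electric motor → 14.3; rated 30 kW → 14.3.1; for motor vehicles → 14.3.1.3. Scheduled 12%. Harrowgate agreement on 14.3.2: 14.3.1.3 not covered; Harrowgate agreement on 14.1.3: 14.3.1.3 not covered. → 12%.
Sum: 48% + 6% + 12% = 66%.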